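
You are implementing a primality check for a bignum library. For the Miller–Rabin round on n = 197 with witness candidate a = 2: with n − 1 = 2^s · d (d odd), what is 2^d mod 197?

n − 1 = 196 = 2^2 · 49, so s = 2 and d = 49.
By repeated squaring, 2^49 ≡ 183 (mod 197).

183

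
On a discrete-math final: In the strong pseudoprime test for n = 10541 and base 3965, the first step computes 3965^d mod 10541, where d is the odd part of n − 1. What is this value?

n − 1 = 10540 = 2^2 · 2635, so s = 2 and d = 2635.
3965^2635 mod 10541 = 1472.

1472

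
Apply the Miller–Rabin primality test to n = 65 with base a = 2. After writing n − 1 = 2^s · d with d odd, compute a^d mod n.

2

n − 1 = 64 = 2^6 · 1, so s = 6 and d = 1.
2^1 mod 65 = 2.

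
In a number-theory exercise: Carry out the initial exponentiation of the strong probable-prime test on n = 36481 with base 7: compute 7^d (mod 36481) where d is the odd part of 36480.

n − 1 = 36480 = 2^7 · 285, so s = 7 and d = 285.
7^285 mod 36481 = 9549.

9549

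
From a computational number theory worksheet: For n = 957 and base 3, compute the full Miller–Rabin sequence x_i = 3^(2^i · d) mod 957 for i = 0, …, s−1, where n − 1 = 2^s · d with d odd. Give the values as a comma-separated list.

345, 357

n − 1 = 956 = 2^2 · 239, so s = 2 and d = 239.
x_0 = 3^239 mod 957 = 345.
x_1 = 345^2 mod 957 = 357.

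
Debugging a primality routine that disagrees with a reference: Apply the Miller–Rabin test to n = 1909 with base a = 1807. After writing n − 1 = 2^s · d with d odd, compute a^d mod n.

593

n − 1 = 1908 = 2^2 · 477, so s = 2 and d = 477.
Repeated squaring mod 1909: 1807^1 ≡ 1807, 1807^2 ≡ 859, 1807^4 ≡ 1007, 1807^8 ≡ 370, 1807^16 ≡ 1361, 1807^32 ≡ 591, 1807^64 ≡ 1843, 1807^128 ≡ 538, 1807^256 ≡ 1185.
477 = 256 + 128 + 64 + 16 + 8 + 4 + 1, so 1807^477 ≡ 1185·538·1843·1361·370·1007·1807 ≡ 593 (mod 1909).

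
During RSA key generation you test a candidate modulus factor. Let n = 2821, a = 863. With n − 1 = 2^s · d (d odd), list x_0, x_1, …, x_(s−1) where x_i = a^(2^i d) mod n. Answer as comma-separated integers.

2696, 1520

n − 1 = 2820 = 2^2 · 705, so s = 2 and d = 705.
x_0 = 863^705 mod 2821 = 2696.
x_1 = 2696^2 mod 2821 = 1520.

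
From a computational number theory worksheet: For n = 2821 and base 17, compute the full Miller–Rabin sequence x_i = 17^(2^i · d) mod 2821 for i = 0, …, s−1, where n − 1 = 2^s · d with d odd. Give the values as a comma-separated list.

n − 1 = 2820 = 2^2 · 705, so s = 2 and d = 705.
x_0 = 17^705 mod 2821 = 2820.
x_1 = 2820^2 mod 2821 = 1.

2820, 1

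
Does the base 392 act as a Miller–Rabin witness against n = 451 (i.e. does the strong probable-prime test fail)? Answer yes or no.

no

n − 1 = 450 = 2^1 · 225, so s = 1 and d = 225.
x_0 = 392^225 mod 451 = 450.
x_0 = 450 ≡ −1, so 392 is not a witness.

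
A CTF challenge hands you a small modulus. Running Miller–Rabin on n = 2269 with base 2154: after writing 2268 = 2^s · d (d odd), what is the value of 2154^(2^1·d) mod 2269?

2268

n − 1 = 2268 = 2^2 · 567, so s = 2 and d = 567.
x_0 = 2154^567 mod 2269 = 1287.
x_1 = 1287^2 mod 2269 = 2268.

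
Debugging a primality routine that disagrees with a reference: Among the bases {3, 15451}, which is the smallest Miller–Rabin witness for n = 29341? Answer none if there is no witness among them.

3

n − 1 = 29340 = 2^2 · 7335, so s = 2 and d = 7335.
Base 3: x_0 = 3^7335 mod 29341 = 22569. x_0 is neither 1 nor 29340, so continue squaring. x_1 = 22569^2 mod 29341 = 1. x_1 = 1 but x_0 ≠ ±1, a nontrivial square root of 1 — 3 is a witness and 29341 is composite.
Base 15451: x_0 = 15451^7335 mod 29341 = 13980. x_0 is neither 1 nor 29340, so continue squaring. x_1 = 13980^2 mod 29341 = 29340. x_1 ≡ −1, so 15451 is not a witness.
The smallest witness among the given bases is 3.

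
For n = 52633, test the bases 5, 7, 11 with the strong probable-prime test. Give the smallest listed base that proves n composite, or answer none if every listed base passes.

n − 1 = 52632 = 2^3 · 6579, so s = 3 and d = 6579.
Base 5: x_0 = 5^6579 mod 52633 = 36770. x_0 is neither 1 nor 52632, so continue squaring. x_1 = 36770^2 mod 52633 = 49029. x_2 = 49029^2 mod 52633 = 41098. Reached i = s−1 = 2 without hitting −1: 5 is a Miller–Rabin witness and 52633 is composite.
Base 7: x_0 = 7^6579 mod 52633 = 17717. x_0 is neither 1 nor 52632, so continue squaring. x_1 = 17717^2 mod 52633 = 41510. x_2 = 41510^2 mod 52633 = 33579. Reached i = s−1 = 2 without hitting −1: 7 is a Miller–Rabin witness and 52633 is composite.
Base 11: x_0 = 11^6579 mod 52633 = 15758. x_0 is neither 1 nor 52632, so continue squaring. x_1 = 15758^2 mod 52633 = 44703. x_2 = 44703^2 mod 52633 = 41098. Reached i = s−1 = 2 without hitting −1: 11 is a Miller–Rabin witness and 52633 is composite.
The smallest witness among the given bases is 5.

5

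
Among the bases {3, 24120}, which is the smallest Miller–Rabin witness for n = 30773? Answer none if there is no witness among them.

n − 1 = 30772 = 2^2 · 7693, so s = 2 and d = 7693.
Base 3: x_0 = 3^7693 mod 30773 = 19720. x_0 is neither 1 nor 30772, so continue squaring. x_1 = 19720^2 mod 30773 = 30772. x_1 ≡ −1, so 3 is not a witness.
Base 24120: x_0 = 24120^7693 mod 30773 = 11053. x_0 is neither 1 nor 30772, so continue squaring. x_1 = 11053^2 mod 30773 = 30772. x_1 ≡ −1, so 24120 is not a witness.
No listed base is a witness for 30773.

none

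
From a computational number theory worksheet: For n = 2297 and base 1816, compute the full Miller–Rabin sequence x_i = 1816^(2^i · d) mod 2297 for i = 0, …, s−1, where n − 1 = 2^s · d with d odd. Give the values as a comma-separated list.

1932, 2296, 1

n − 1 = 2296 = 2^3 · 287, so s = 3 and d = 287.
x_0 = 1816^287 mod 2297 = 1932.
x_1 = 1932^2 mod 2297 = 2296.
x_2 = 2296^2 mod 2297 = 1.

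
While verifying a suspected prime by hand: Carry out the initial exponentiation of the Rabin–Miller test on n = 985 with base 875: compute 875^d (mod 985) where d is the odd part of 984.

310

n − 1 = 984 = 2^3 · 123, so s = 3 and d = 123.
875^123 mod 985 = 310.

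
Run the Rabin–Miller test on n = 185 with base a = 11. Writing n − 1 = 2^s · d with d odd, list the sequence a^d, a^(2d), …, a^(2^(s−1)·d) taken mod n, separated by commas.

101, 26, 121

n − 1 = 184 = 2^3 · 23, so s = 3 and d = 23.
x_0 = 11^23 mod 185 = 101.
x_1 = 101^2 mod 185 = 26.
x_2 = 26^2 mod 185 = 121.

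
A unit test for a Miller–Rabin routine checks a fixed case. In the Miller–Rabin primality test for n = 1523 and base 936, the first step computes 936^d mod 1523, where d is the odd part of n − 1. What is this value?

1

n − 1 = 1522 = 2^1 · 761, so s = 1 and d = 761.
By repeated squaring, 936^761 ≡ 1 (mod 1523).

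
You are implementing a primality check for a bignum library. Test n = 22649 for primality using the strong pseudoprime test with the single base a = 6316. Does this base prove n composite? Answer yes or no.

n − 1 = 22648 = 2^3 · 2831, so s = 3 and d = 2831.
By repeated squaring, 6316^2831 ≡ 13994 (mod 22649).
x_0 = 6316^2831 mod 22649 = 13994.
x_0 is neither 1 nor 22648, so continue squaring.
x_1 = 13994^2 mod 22649 = 8782.
x_2 = 8782^2 mod 22649 = 3679.
Reached i = s−1 = 2 without hitting −1: 6316 is a Miller–Rabin witness and 22649 is composite.

yes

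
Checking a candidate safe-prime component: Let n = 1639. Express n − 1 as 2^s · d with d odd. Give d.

Halving: 1638 → 819; 819 is odd.
So 1638 = 2^1 · 819.

819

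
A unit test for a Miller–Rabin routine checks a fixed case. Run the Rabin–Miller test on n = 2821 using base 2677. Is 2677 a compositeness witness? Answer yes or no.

n − 1 = 2820 = 2^2 · 705, so s = 2 and d = 705.
Repeated squaring mod 2821: 2677^1 ≡ 2677, 2677^2 ≡ 989, 2677^4 ≡ 2055, 2677^8 ≡ 2809, 2677^16 ≡ 144, 2677^32 ≡ 989, 2677^64 ≡ 2055, 2677^128 ≡ 2809, 2677^256 ≡ 144, 2677^512 ≡ 989.
705 = 512 + 128 + 64 + 1, so 2677^705 ≡ 989·2809·2055·2677 ≡ 2820 (mod 2821).
x_0 = 2677^705 mod 2821 = 2820.
x_0 = 2820 ≡ −1, so 2677 is not a witness.

no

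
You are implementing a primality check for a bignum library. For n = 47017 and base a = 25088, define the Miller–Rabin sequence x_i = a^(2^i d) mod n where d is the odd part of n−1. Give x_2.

n − 1 = 47016 = 2^3 · 5877, so s = 3 and d = 5877.
x_0 = 25088^5877 mod 47017 = 19808.
x_1 = 19808^2 mod 47017 = 47016.
x_2 = 47016^2 mod 47017 = 1.

1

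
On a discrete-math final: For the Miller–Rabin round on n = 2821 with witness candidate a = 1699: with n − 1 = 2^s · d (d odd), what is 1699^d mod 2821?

1210

n − 1 = 2820 = 2^2 · 705, so s = 2 and d = 705.
1699^705 mod 2821 = 1210.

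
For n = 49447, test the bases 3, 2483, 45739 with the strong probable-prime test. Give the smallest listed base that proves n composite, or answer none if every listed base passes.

3

n − 1 = 49446 = 2^1 · 24723, so s = 1 and d = 24723.
Base 3: x_0 = 3^24723 mod 49447 = 23652. x_0 ∉ {1, 49446} and s = 1, so 3 is a Miller–Rabin witness and 49447 is composite.
Base 2483: x_0 = 2483^24723 mod 49447 = 36059. x_0 ∉ {1, 49446} and s = 1, so 2483 is a Miller–Rabin witness and 49447 is composite.
Base 45739: x_0 = 45739^24723 mod 49447 = 40688. x_0 ∉ {1, 49446} and s = 1, so 45739 is a Miller–Rabin witness and 49447 is composite.
The smallest witness among the given bases is 3.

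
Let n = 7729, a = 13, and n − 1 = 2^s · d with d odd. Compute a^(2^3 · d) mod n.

n − 1 = 7728 = 2^4 · 483, so s = 4 and d = 483.
x_0 = 13^483 mod 7729 = 1139.
x_1 = 1139^2 mod 7729 = 6578.
x_2 = 6578^2 mod 7729 = 3142.
x_3 = 3142^2 mod 7729 = 2231.

2231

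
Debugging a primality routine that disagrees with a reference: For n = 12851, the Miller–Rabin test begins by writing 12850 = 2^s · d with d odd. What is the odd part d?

Halving: 12850 → 6425; 6425 is odd.
So 12850 = 2^1 · 6425.

6425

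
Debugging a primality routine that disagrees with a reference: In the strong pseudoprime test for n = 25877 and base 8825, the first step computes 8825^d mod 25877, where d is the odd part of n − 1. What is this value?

14792

n − 1 = 25876 = 2^2 · 6469, so s = 2 and d = 6469.
Repeated squaring mod 25877: 8825^1 ≡ 8825, 8825^2 ≡ 16732, 8825^4 ≡ 22438, 8825^8 ≡ 932, 8825^16 ≡ 14683, 8825^32 ≡ 9202, 8825^64 ≡ 7260, 8825^128 ≡ 22028, 8825^256 ≡ 13157, 8825^512 ≡ 15396, 8825^1024 ≡ 3496, 8825^2048 ≡ 8072, 8825^4096 ≡ 24775.
6469 = 4096 + 2048 + 256 + 64 + 4 + 1, so 8825^6469 ≡ 24775·8072·13157·7260·22438·8825 ≡ 14792 (mod 25877).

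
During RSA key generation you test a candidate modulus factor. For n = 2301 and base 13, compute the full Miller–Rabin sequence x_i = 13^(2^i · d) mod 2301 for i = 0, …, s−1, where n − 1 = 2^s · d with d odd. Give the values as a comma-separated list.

364, 1339

n − 1 = 2300 = 2^2 · 575, so s = 2 and d = 575.
x_0 = 13^575 mod 2301 = 364.
x_1 = 364^2 mod 2301 = 1339.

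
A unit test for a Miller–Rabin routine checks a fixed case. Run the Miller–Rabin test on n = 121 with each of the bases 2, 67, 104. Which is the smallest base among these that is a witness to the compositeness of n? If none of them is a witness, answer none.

2

n − 1 = 120 = 2^3 · 15, so s = 3 and d = 15.
Base 2: x_0 = 2^15 mod 121 = 98. x_0 is neither 1 nor 120, so continue squaring. x_1 = 98^2 mod 121 = 45. x_2 = 45^2 mod 121 = 89. Reached i = s−1 = 2 without hitting −1: 2 is a Miller–Rabin witness and 121 is composite.
Base 67: x_0 = 67^15 mod 121 = 23. x_0 is neither 1 nor 120, so continue squaring. x_1 = 23^2 mod 121 = 45. x_2 = 45^2 mod 121 = 89. Reached i = s−1 = 2 without hitting −1: 67 is a Miller–Rabin witness and 121 is composite.
Base 104: x_0 = 104^15 mod 121 = 111. x_0 is neither 1 nor 120, so continue squaring. x_1 = 111^2 mod 121 = 100. x_2 = 100^2 mod 121 = 78. Reached i = s−1 = 2 without hitting −1: 104 is a Miller–Rabin witness and 121 is composite.
The smallest witness among the given bases is 2.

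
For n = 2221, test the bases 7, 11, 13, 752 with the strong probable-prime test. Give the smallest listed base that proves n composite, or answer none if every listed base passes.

n − 1 = 2220 = 2^2 · 555, so s = 2 and d = 555.
Base 7: x_0 = 7^555 mod 2221 = 2220. x_0 = 2220 ≡ −1, so 7 is not a witness.
Base 11: x_0 = 11^555 mod 2221 = 1431. x_0 is neither 1 nor 2220, so continue squaring. x_1 = 1431^2 mod 2221 = 2220. x_1 ≡ −1, so 11 is not a witness.
Base 13: x_0 = 13^555 mod 2221 = 790. x_0 is neither 1 nor 2220, so continue squaring. x_1 = 790^2 mod 2221 = 2220. x_1 ≡ −1, so 13 is not a witness.
Base 752: x_0 = 752^555 mod 2221 = 1. x_0 = 1, so 752 is not a witness.
No listed base is a witness for 2221.

none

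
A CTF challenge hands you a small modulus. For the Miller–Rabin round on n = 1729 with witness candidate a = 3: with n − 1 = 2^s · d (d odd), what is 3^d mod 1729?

n − 1 = 1728 = 2^6 · 27, so s = 6 and d = 27.
By repeated squaring, 3^27 ≡ 664 (mod 1729).

664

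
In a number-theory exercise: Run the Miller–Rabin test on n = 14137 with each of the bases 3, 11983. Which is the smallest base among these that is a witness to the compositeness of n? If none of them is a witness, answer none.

3

n − 1 = 14136 = 2^3 · 1767, so s = 3 and d = 1767.
Base 3: x_0 = 3^1767 mod 14137 = 10696. x_0 is neither 1 nor 14136, so continue squaring. x_1 = 10696^2 mod 14137 = 7812. x_2 = 7812^2 mod 14137 = 12052. Reached i = s−1 = 2 without hitting −1: 3 is a Miller–Rabin witness and 14137 is composite.
Base 11983: x_0 = 11983^1767 mod 14137 = 1996. x_0 is neither 1 nor 14136, so continue squaring. x_1 = 1996^2 mod 14137 = 11519. x_2 = 11519^2 mod 14137 = 11616. Reached i = s−1 = 2 without hitting −1: 11983 is a Miller–Rabin witness and 14137 is composite.
The smallest witness among the given bases is 3.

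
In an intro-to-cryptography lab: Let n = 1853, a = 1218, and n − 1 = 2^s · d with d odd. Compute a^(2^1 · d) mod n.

876

n − 1 = 1852 = 2^2 · 463, so s = 2 and d = 463.
Repeated squaring mod 1853: 1218^1 ≡ 1218, 1218^2 ≡ 1124, 1218^4 ≡ 1483, 1218^8 ≡ 1631, 1218^16 ≡ 1106, 1218^32 ≡ 256, 1218^64 ≡ 681, 1218^128 ≡ 511, 1218^256 ≡ 1701.
463 = 256 + 128 + 64 + 8 + 4 + 2 + 1, so 1218^463 ≡ 1701·511·681·1631·1483·1124·1218 ≡ 983 (mod 1853).
x_0 = 983.
x_1 = 983^2 mod 1853 = 876.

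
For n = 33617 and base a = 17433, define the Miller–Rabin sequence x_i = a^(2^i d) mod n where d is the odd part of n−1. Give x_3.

n − 1 = 33616 = 2^4 · 2101, so s = 4 and d = 2101.
x_0 = 17433^2101 mod 33617 = 2698.
x_1 = 2698^2 mod 33617 = 17932.
x_2 = 17932^2 mod 33617 = 10019.
x_3 = 10019^2 mod 33617 = 33616.

33616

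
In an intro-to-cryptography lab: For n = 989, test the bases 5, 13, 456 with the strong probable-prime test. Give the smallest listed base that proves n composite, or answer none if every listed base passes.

n − 1 = 988 = 2^2 · 247, so s = 2 and d = 247.
Base 5: x_0 = 5^247 mod 989 = 89. x_0 is neither 1 nor 988, so continue squaring. x_1 = 89^2 mod 989 = 9. Reached i = s−1 = 1 without hitting −1: 5 is a Miller–Rabin witness and 989 is composite.
Base 13: x_0 = 13^247 mod 989 = 326. x_0 is neither 1 nor 988, so continue squaring. x_1 = 326^2 mod 989 = 453. Reached i = s−1 = 1 without hitting −1: 13 is a Miller–Rabin witness and 989 is composite.
Base 456: x_0 = 456^247 mod 989 = 287. x_0 is neither 1 nor 988, so continue squaring. x_1 = 287^2 mod 989 = 282. Reached i = s−1 = 1 without hitting −1: 456 is a Miller–Rabin witness and 989 is composite.
The smallest witness among the given bases is 5.

5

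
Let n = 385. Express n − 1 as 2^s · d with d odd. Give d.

Halving: 384 → 192 → 96 → 48 → 24 → 12 → 6 → 3; 3 is odd.
So 384 = 2^7 · 3.

3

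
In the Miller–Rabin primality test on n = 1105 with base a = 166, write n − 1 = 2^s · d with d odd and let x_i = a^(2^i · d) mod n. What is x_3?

1

n − 1 = 1104 = 2^4 · 69, so s = 4 and d = 69.
x_0 = 166^69 mod 1105 = 506.
x_1 = 506^2 mod 1105 = 781.
x_2 = 781^2 mod 1105 = 1.
x_3 = 1^2 mod 1105 = 1.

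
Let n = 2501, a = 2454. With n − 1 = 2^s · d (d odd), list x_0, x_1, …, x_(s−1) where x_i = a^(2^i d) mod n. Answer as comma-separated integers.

929, 196

n − 1 = 2500 = 2^2 · 625, so s = 2 and d = 625.
x_0 = 2454^625 mod 2501 = 929.
x_1 = 929^2 mod 2501 = 196.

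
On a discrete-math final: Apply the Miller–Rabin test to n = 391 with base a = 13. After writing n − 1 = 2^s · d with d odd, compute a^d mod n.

140

n − 1 = 390 = 2^1 · 195, so s = 1 and d = 195.
13^195 mod 391 = 140.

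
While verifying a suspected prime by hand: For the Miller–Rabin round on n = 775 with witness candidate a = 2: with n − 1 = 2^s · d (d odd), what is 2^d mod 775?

n − 1 = 774 = 2^1 · 387, so s = 1 and d = 387.
Repeated squaring mod 775: 2^1 ≡ 2, 2^2 ≡ 4, 2^4 ≡ 16, 2^8 ≡ 256, 2^16 ≡ 436, 2^32 ≡ 221, 2^64 ≡ 16, 2^128 ≡ 256, 2^256 ≡ 436.
387 = 256 + 128 + 2 + 1, so 2^387 ≡ 436·256·4·2 ≡ 128 (mod 775).

128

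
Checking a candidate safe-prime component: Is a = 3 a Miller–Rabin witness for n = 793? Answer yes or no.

n − 1 = 792 = 2^3 · 99, so s = 3 and d = 99.
By repeated squaring, 3^99 ≡ 651 (mod 793).
x_0 = 3^99 mod 793 = 651.
x_0 is neither 1 nor 792, so continue squaring.
x_1 = 651^2 mod 793 = 339.
x_2 = 339^2 mod 793 = 729.
Reached i = s−1 = 2 without hitting −1: 3 is a Miller–Rabin witness and 793 is composite.

yes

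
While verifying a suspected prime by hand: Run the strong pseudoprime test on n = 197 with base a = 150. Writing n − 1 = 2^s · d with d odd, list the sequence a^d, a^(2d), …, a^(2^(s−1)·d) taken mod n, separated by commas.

1, 1

n − 1 = 196 = 2^2 · 49, so s = 2 and d = 49.
x_0 = 150^49 mod 197 = 1.
x_1 = 1^2 mod 197 = 1.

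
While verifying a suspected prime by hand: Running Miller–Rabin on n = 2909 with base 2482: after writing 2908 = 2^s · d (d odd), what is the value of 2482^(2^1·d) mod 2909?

n − 1 = 2908 = 2^2 · 727, so s = 2 and d = 727.
Repeated squaring mod 2909: 2482^1 ≡ 2482, 2482^2 ≡ 1971, 2482^4 ≡ 1326, 2482^8 ≡ 1240, 2482^16 ≡ 1648, 2482^32 ≡ 1807, 2482^64 ≡ 1351, 2482^128 ≡ 1258, 2482^256 ≡ 68, 2482^512 ≡ 1715.
727 = 512 + 128 + 64 + 16 + 4 + 2 + 1, so 2482^727 ≡ 1715·1258·1351·1648·1326·1971·2482 ≡ 2908 (mod 2909).
x_0 = 2908.
x_1 = 2908^2 mod 2909 = 1.

1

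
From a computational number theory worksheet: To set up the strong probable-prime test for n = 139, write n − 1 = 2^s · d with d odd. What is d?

69

Halving: 138 → 69; 69 is odd.
So 138 = 2^1 · 69.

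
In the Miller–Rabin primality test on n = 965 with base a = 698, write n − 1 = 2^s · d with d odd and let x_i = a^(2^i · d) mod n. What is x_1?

314

n − 1 = 964 = 2^2 · 241, so s = 2 and d = 241.
Repeated squaring mod 965: 698^1 ≡ 698, 698^2 ≡ 844, 698^4 ≡ 166, 698^8 ≡ 536, 698^16 ≡ 691, 698^32 ≡ 771, 698^64 ≡ 1, 698^128 ≡ 1.
241 = 128 + 64 + 32 + 16 + 1, so 698^241 ≡ 1·1·771·691·698 ≡ 568 (mod 965).
x_0 = 568.
x_1 = 568^2 mod 965 = 314.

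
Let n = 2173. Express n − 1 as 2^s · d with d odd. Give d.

Halving: 2172 → 1086 → 543; 543 is odd.
So 2172 = 2^2 · 543.

543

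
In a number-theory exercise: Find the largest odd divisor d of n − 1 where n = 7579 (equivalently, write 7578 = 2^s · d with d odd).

Halving: 7578 → 3789; 3789 is odd.
So 7578 = 2^1 · 3789.

3789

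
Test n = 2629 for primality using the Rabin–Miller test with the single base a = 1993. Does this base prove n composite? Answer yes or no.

yes

n − 1 = 2628 = 2^2 · 657, so s = 2 and d = 657.
x_0 = 1993^657 mod 2629 = 733.
x_0 is neither 1 nor 2628, so continue squaring.
x_1 = 733^2 mod 2629 = 973.
Reached i = s−1 = 1 without hitting −1: 1993 is a Miller–Rabin witness and 2629 is composite.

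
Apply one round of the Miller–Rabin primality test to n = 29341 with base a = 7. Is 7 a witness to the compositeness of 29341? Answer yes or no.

yes

n − 1 = 29340 = 2^2 · 7335, so s = 2 and d = 7335.
Repeated squaring mod 29341: 7^1 ≡ 7, 7^2 ≡ 49, 7^4 ≡ 2401, 7^8 ≡ 13965, 7^16 ≡ 20939, 7^32 ≡ 28499, 7^64 ≡ 4780, 7^128 ≡ 21102, 7^256 ≡ 15388, 7^512 ≡ 8674, 7^1024 ≡ 7952, 7^2048 ≡ 4449, 7^4096 ≡ 17767.
7335 = 4096 + 2048 + 1024 + 128 + 32 + 4 + 2 + 1, so 7^7335 ≡ 17767·4449·7952·21102·28499·2401·49·7 ≡ 23496 (mod 29341).
x_0 = 7^7335 mod 29341 = 23496.
x_0 is neither 1 nor 29340, so continue squaring.
x_1 = 23496^2 mod 29341 = 11101.
Reached i = s−1 = 1 without hitting −1: 7 is a Miller–Rabin witness and 29341 is composite.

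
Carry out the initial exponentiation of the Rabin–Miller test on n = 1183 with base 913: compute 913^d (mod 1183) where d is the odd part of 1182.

n − 1 = 1182 = 2^1 · 591, so s = 1 and d = 591.
Repeated squaring mod 1183: 913^1 ≡ 913, 913^2 ≡ 737, 913^4 ≡ 172, 913^8 ≡ 9, 913^16 ≡ 81, 913^32 ≡ 646, 913^64 ≡ 900, 913^128 ≡ 828, 913^256 ≡ 627, 913^512 ≡ 373.
591 = 512 + 64 + 8 + 4 + 2 + 1, so 913^591 ≡ 373·900·9·172·737·913 ≡ 1028 (mod 1183).

1028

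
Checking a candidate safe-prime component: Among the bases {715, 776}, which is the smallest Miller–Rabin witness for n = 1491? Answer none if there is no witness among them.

none

n − 1 = 1490 = 2^1 · 745, so s = 1 and d = 745.
Base 715: x_0 = 715^745 mod 1491 = 1. x_0 = 1, so 715 is not a witness.
Base 776: x_0 = 776^745 mod 1491 = 1490. x_0 = 1490 ≡ −1, so 776 is not a witness.
No listed base is a witness for 1491.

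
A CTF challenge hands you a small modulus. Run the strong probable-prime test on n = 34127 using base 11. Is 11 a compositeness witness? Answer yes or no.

no

n − 1 = 34126 = 2^1 · 17063, so s = 1 and d = 17063.
x_0 = 11^17063 mod 34127 = 34126.
x_0 = 34126 ≡ −1, so 11 is not a witness.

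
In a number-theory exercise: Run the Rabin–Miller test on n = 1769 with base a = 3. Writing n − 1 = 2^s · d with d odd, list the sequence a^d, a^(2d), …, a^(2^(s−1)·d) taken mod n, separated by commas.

n − 1 = 1768 = 2^3 · 221, so s = 3 and d = 221.
x_0 = 3^221 mod 1769 = 1406.
x_1 = 1406^2 mod 1769 = 863.
x_2 = 863^2 mod 1769 = 20.

1406, 863, 20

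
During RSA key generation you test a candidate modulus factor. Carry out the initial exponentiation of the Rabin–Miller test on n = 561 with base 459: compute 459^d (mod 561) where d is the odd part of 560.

n − 1 = 560 = 2^4 · 35, so s = 4 and d = 35.
By repeated squaring, 459^35 ≡ 153 (mod 561).

153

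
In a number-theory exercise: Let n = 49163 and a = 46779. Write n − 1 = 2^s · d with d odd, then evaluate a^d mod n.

n − 1 = 49162 = 2^1 · 24581, so s = 1 and d = 24581.
46779^24581 mod 49163 = 41690.

41690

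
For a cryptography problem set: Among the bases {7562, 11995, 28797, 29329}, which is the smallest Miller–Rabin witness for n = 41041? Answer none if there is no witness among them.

n − 1 = 41040 = 2^4 · 2565, so s = 4 and d = 2565.
Base 7562: x_0 = 7562^2565 mod 41041 = 1. x_0 = 1, so 7562 is not a witness.
Base 11995: x_0 = 11995^2565 mod 41041 = 24025. x_0 is neither 1 nor 41040, so continue squaring. x_1 = 24025^2 mod 41041 = 1. x_1 = 1 but x_0 ≠ ±1, a nontrivial square root of 1 — 11995 is a witness and 41041 is composite.
Base 28797: x_0 = 28797^2565 mod 41041 = 15553. x_0 is neither 1 nor 41040, so continue squaring. x_1 = 15553^2 mod 41041 = 155. x_2 = 155^2 mod 41041 = 24025. x_3 = 24025^2 mod 41041 = 1. x_3 = 1 but x_2 ≠ ±1, a nontrivial square root of 1 — 28797 is a witness and 41041 is composite.
Base 29329: x_0 = 29329^2565 mod 41041 = 33606. x_0 is neither 1 nor 41040, so continue squaring. x_1 = 33606^2 mod 41041 = 38039. x_2 = 38039^2 mod 41041 = 24025. x_3 = 24025^2 mod 41041 = 1. x_3 = 1 but x_2 ≠ ±1, a nontrivial square root of 1 — 29329 is a witness and 41041 is composite.
The smallest witness among the given bases is 11995.

11995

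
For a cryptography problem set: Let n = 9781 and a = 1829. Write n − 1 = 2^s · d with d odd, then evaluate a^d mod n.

1

n − 1 = 9780 = 2^2 · 2445, so s = 2 and d = 2445.
By repeated squaring, 1829^2445 ≡ 1 (mod 9781).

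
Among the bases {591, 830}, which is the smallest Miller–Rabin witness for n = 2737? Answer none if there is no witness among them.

n − 1 = 2736 = 2^4 · 171, so s = 4 and d = 171.
Base 591: x_0 = 591^171 mod 2737 = 1959. x_0 is neither 1 nor 2736, so continue squaring. x_1 = 1959^2 mod 2737 = 407. x_2 = 407^2 mod 2737 = 1429. x_3 = 1429^2 mod 2737 = 239. Reached i = s−1 = 3 without hitting −1: 591 is a Miller–Rabin witness and 2737 is composite.
Base 830: x_0 = 830^171 mod 2737 = 1030. x_0 is neither 1 nor 2736, so continue squaring. x_1 = 1030^2 mod 2737 = 1681. x_2 = 1681^2 mod 2737 = 1177. x_3 = 1177^2 mod 2737 = 407. Reached i = s−1 = 3 without hitting −1: 830 is a Miller–Rabin witness and 2737 is composite.
The smallest witness among the given bases is 591.

591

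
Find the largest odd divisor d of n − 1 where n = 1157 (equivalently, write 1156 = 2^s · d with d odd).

289

Halving: 1156 → 578 → 289; 289 is odd.
So 1156 = 2^2 · 289.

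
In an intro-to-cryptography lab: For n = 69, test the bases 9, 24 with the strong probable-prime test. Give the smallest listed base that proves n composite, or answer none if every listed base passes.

n − 1 = 68 = 2^2 · 17, so s = 2 and d = 17.
Base 9: x_0 = 9^17 mod 69 = 3. x_0 is neither 1 nor 68, so continue squaring. x_1 = 3^2 mod 69 = 9. Reached i = s−1 = 1 without hitting −1: 9 is a Miller–Rabin witness and 69 is composite.
Base 24: x_0 = 24^17 mod 69 = 24. x_0 is neither 1 nor 68, so continue squaring. x_1 = 24^2 mod 69 = 24. Reached i = s−1 = 1 without hitting −1: 24 is a Miller–Rabin witness and 69 is composite.
The smallest witness among the given bases is 9.

9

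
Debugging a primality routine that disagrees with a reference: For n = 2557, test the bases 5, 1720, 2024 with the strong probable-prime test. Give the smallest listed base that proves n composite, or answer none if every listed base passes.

none

n − 1 = 2556 = 2^2 · 639, so s = 2 and d = 639.
Base 5: x_0 = 5^639 mod 2557 = 611. x_0 is neither 1 nor 2556, so continue squaring. x_1 = 611^2 mod 2557 = 2556. x_1 ≡ −1, so 5 is not a witness.
Base 1720: x_0 = 1720^639 mod 2557 = 611. x_0 is neither 1 nor 2556, so continue squaring. x_1 = 611^2 mod 2557 = 2556. x_1 ≡ −1, so 1720 is not a witness.
Base 2024: x_0 = 2024^639 mod 2557 = 1946. x_0 is neither 1 nor 2556, so continue squaring. x_1 = 1946^2 mod 2557 = 2556. x_1 ≡ −1, so 2024 is not a witness.
No listed base is a witness for 2557.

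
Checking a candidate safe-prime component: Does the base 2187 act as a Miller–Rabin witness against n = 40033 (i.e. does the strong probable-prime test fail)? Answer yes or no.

no

n − 1 = 40032 = 2^5 · 1251, so s = 5 and d = 1251.
Repeated squaring mod 40033: 2187^1 ≡ 2187, 2187^2 ≡ 19042, 2187^4 ≡ 18883, 2187^8 ≡ 33791, 2187^16 ≡ 10455, 2187^32 ≡ 16935, 2187^64 ≡ 37846, 2187^128 ≡ 19042, 2187^256 ≡ 18883, 2187^512 ≡ 33791, 2187^1024 ≡ 10455.
1251 = 1024 + 128 + 64 + 32 + 2 + 1, so 2187^1251 ≡ 10455·19042·37846·16935·19042·2187 ≡ 40032 (mod 40033).
x_0 = 2187^1251 mod 40033 = 40032.
x_0 = 40032 ≡ −1, so 2187 is not a witness.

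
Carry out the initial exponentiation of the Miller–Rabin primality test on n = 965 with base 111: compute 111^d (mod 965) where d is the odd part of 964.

466

n − 1 = 964 = 2^2 · 241, so s = 2 and d = 241.
111^241 mod 965 = 466.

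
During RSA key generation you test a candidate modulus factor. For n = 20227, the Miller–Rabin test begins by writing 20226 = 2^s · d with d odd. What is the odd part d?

10113

Halving: 20226 → 10113; 10113 is odd.
So 20226 = 2^1 · 10113.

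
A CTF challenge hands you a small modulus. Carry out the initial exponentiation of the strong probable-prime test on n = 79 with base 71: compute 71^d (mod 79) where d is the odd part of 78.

78

n − 1 = 78 = 2^1 · 39, so s = 1 and d = 39.
Repeated squaring mod 79: 71^1 ≡ 71, 71^2 ≡ 64, 71^4 ≡ 67, 71^8 ≡ 65, 71^16 ≡ 38, 71^32 ≡ 22.
39 = 32 + 4 + 2 + 1, so 71^39 ≡ 22·67·64·71 ≡ 78 (mod 79).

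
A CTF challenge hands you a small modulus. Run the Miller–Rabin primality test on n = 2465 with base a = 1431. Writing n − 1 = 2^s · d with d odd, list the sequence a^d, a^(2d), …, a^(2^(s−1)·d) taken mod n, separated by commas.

n − 1 = 2464 = 2^5 · 77, so s = 5 and d = 77.
x_0 = 1431^77 mod 2465 = 1491.
x_1 = 1491^2 mod 2465 = 2116.
x_2 = 2116^2 mod 2465 = 1016.
x_3 = 1016^2 mod 2465 = 1886.
x_4 = 1886^2 mod 2465 = 1.

1491, 2116, 1016, 1886, 1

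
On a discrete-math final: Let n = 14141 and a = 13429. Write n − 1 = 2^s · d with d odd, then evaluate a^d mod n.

n − 1 = 14140 = 2^2 · 3535, so s = 2 and d = 3535.
13429^3535 mod 14141 = 10901.

10901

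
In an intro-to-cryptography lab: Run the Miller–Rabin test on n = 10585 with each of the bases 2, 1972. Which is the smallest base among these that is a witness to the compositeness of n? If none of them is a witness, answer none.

n − 1 = 10584 = 2^3 · 1323, so s = 3 and d = 1323.
Base 2: x_0 = 2^1323 mod 10585 = 7958. x_0 is neither 1 nor 10584, so continue squaring. x_1 = 7958^2 mod 10585 = 10294. x_2 = 10294^2 mod 10585 = 1. x_2 = 1 but x_1 ≠ ±1, a nontrivial square root of 1 — 2 is a witness and 10585 is composite.
Base 1972: x_0 = 1972^1323 mod 10585 = 8323. x_0 is neither 1 nor 10584, so continue squaring. x_1 = 8323^2 mod 10585 = 4089. x_2 = 4089^2 mod 10585 = 6206. Reached i = s−1 = 2 without hitting −1: 1972 is a Miller–Rabin witness and 10585 is composite.
The smallest witness among the given bases is 2.

2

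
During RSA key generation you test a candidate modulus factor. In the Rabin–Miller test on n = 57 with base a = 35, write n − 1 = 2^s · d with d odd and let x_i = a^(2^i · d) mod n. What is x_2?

n − 1 = 56 = 2^3 · 7, so s = 3 and d = 7.
x_0 = 35^7 mod 57 = 17.
x_1 = 17^2 mod 57 = 4.
x_2 = 4^2 mod 57 = 16.

16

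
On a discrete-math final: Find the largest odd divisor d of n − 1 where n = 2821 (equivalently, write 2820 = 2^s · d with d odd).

Halving: 2820 → 1410 → 705; 705 is odd.
So 2820 = 2^2 · 705.

705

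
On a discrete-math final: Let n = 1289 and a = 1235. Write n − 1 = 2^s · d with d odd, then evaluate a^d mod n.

402

n − 1 = 1288 = 2^3 · 161, so s = 3 and d = 161.
1235^161 mod 1289 = 402.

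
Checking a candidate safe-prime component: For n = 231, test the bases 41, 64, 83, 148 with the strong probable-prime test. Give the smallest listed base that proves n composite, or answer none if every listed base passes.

n − 1 = 230 = 2^1 · 115, so s = 1 and d = 115.
Base 41: x_0 = 41^115 mod 231 = 230. x_0 = 230 ≡ −1, so 41 is not a witness.
Base 64: x_0 = 64^115 mod 231 = 1. x_0 = 1, so 64 is not a witness.
Base 83: x_0 = 83^115 mod 231 = 230. x_0 = 230 ≡ −1, so 83 is not a witness.
Base 148: x_0 = 148^115 mod 231 = 1. x_0 = 1, so 148 is not a witness.
No listed base is a witness for 231.

none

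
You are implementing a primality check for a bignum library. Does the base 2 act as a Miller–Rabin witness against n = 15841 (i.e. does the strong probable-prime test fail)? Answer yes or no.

no

n − 1 = 15840 = 2^5 · 495, so s = 5 and d = 495.
x_0 = 2^495 mod 15841 = 1.
x_0 = 1, so 2 is not a witness.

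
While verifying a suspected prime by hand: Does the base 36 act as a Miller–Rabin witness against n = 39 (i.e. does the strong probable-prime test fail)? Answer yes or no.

n − 1 = 38 = 2^1 · 19, so s = 1 and d = 19.
x_0 = 36^19 mod 39 = 36.
x_0 ∉ {1, 38} and s = 1, so 36 is a Miller–Rabin witness and 39 is composite.

yes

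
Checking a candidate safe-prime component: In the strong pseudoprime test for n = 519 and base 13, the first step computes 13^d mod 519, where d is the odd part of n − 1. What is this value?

n − 1 = 518 = 2^1 · 259, so s = 1 and d = 259.
13^259 mod 519 = 13.

13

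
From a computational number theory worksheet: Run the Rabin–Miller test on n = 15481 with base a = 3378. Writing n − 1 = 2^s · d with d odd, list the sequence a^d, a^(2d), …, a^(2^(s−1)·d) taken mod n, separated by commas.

n − 1 = 15480 = 2^3 · 1935, so s = 3 and d = 1935.
x_0 = 3378^1935 mod 15481 = 11456.
x_1 = 11456^2 mod 15481 = 7499.
x_2 = 7499^2 mod 15481 = 8009.

11456, 7499, 8009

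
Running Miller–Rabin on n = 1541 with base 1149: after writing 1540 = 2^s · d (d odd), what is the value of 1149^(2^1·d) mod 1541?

967

n − 1 = 1540 = 2^2 · 385, so s = 2 and d = 385.
x_0 = 1149^385 mod 1541 = 1310.
x_1 = 1310^2 mod 1541 = 967.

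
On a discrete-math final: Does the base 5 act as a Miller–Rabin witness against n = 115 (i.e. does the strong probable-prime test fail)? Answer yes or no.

yes

n − 1 = 114 = 2^1 · 57, so s = 1 and d = 57.
x_0 = 5^57 mod 115 = 90.
x_0 ∉ {1, 114} and s = 1, so 5 is a Miller–Rabin witness and 115 is composite.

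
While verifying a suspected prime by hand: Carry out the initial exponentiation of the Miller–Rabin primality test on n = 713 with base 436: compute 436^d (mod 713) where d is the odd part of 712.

574

n − 1 = 712 = 2^3 · 89, so s = 3 and d = 89.
By repeated squaring, 436^89 ≡ 574 (mod 713).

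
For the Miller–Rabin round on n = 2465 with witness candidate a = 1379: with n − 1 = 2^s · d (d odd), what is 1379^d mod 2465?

n − 1 = 2464 = 2^5 · 77, so s = 5 and d = 77.
1379^77 mod 2465 = 2089.

2089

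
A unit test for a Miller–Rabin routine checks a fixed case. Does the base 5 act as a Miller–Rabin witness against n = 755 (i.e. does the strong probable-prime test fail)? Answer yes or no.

n − 1 = 754 = 2^1 · 377, so s = 1 and d = 377.
x_0 = 5^377 mod 755 = 25.
x_0 ∉ {1, 754} and s = 1, so 5 is a Miller–Rabin witness and 755 is composite.

yes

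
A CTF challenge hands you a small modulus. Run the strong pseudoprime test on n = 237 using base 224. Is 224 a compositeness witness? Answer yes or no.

n − 1 = 236 = 2^2 · 59, so s = 2 and d = 59.
x_0 = 224^59 mod 237 = 206.
x_0 is neither 1 nor 236, so continue squaring.
x_1 = 206^2 mod 237 = 13.
Reached i = s−1 = 1 without hitting −1: 224 is a Miller–Rabin witness and 237 is composite.

yes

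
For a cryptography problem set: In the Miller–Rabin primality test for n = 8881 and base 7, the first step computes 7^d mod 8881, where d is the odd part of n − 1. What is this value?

5590

n − 1 = 8880 = 2^4 · 555, so s = 4 and d = 555.
7^555 mod 8881 = 5590.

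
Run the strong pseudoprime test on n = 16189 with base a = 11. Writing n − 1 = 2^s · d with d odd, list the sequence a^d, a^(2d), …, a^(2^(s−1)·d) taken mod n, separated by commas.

n − 1 = 16188 = 2^2 · 4047, so s = 2 and d = 4047.
x_0 = 11^4047 mod 16189 = 15220.
x_1 = 15220^2 mod 16189 = 16188.

15220, 16188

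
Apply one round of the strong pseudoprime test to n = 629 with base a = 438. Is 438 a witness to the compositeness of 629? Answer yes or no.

no

n − 1 = 628 = 2^2 · 157, so s = 2 and d = 157.
x_0 = 438^157 mod 629 = 438.
x_0 is neither 1 nor 628, so continue squaring.
x_1 = 438^2 mod 629 = 628.
x_1 ≡ −1, so 438 is not a witness.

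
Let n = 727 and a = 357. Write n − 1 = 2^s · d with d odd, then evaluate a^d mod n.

n − 1 = 726 = 2^1 · 363, so s = 1 and d = 363.
Repeated squaring mod 727: 357^1 ≡ 357, 357^2 ≡ 224, 357^4 ≡ 13, 357^8 ≡ 169, 357^16 ≡ 208, 357^32 ≡ 371, 357^64 ≡ 238, 357^128 ≡ 665, 357^256 ≡ 209.
363 = 256 + 64 + 32 + 8 + 2 + 1, so 357^363 ≡ 209·238·371·169·224·357 ≡ 726 (mod 727).

726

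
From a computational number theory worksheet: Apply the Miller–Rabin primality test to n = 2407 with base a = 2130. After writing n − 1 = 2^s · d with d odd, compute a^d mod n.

n − 1 = 2406 = 2^1 · 1203, so s = 1 and d = 1203.
2130^1203 mod 2407 = 1343.

1343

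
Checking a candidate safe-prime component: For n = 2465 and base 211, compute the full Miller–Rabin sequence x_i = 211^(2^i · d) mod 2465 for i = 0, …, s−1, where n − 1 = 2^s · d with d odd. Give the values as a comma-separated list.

2216, 376, 871, 1886, 1

n − 1 = 2464 = 2^5 · 77, so s = 5 and d = 77.
x_0 = 211^77 mod 2465 = 2216.
x_1 = 2216^2 mod 2465 = 376.
x_2 = 376^2 mod 2465 = 871.
x_3 = 871^2 mod 2465 = 1886.
x_4 = 1886^2 mod 2465 = 1.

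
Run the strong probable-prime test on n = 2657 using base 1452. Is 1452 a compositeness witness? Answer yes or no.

no

n − 1 = 2656 = 2^5 · 83, so s = 5 and d = 83.
x_0 = 1452^83 mod 2657 = 805.
x_0 is neither 1 nor 2656, so continue squaring.
x_1 = 805^2 mod 2657 = 2374.
x_2 = 2374^2 mod 2657 = 379.
x_3 = 379^2 mod 2657 = 163.
x_4 = 163^2 mod 2657 = 2656.
x_4 ≡ −1, so 1452 is not a witness.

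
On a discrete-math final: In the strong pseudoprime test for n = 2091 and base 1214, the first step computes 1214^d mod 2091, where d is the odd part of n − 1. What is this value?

n − 1 = 2090 = 2^1 · 1045, so s = 1 and d = 1045.
1214^1045 mod 2091 = 368.

368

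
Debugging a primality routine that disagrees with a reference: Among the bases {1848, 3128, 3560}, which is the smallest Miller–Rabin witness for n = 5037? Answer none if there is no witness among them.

1848

n − 1 = 5036 = 2^2 · 1259, so s = 2 and d = 1259.
Base 1848: x_0 = 1848^1259 mod 5037 = 3558. x_0 is neither 1 nor 5036, so continue squaring. x_1 = 3558^2 mod 5037 = 1383. Reached i = s−1 = 1 without hitting −1: 1848 is a Miller–Rabin witness and 5037 is composite.
Base 3128: x_0 = 3128^1259 mod 5037 = 1334. x_0 is neither 1 nor 5036, so continue squaring. x_1 = 1334^2 mod 5037 = 1495. Reached i = s−1 = 1 without hitting −1: 3128 is a Miller–Rabin witness and 5037 is composite.
Base 3560: x_0 = 3560^1259 mod 5037 = 992. x_0 is neither 1 nor 5036, so continue squaring. x_1 = 992^2 mod 5037 = 1849. Reached i = s−1 = 1 without hitting −1: 3560 is a Miller–Rabin witness and 5037 is composite.
The smallest witness among the given bases is 1848.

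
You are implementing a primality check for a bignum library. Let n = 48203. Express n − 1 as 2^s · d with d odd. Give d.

24101

Halving: 48202 → 24101; 24101 is odd.
So 48202 = 2^1 · 24101.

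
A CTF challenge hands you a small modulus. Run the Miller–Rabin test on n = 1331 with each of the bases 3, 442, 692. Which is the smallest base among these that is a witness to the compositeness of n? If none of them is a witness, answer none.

3

n − 1 = 1330 = 2^1 · 665, so s = 1 and d = 665.
Base 3: x_0 = 3^665 mod 1331 = 243. x_0 ∉ {1, 1330} and s = 1, so 3 is a Miller–Rabin witness and 1331 is composite.
Base 442: x_0 = 442^665 mod 1331 = 21. x_0 ∉ {1, 1330} and s = 1, so 442 is a Miller–Rabin witness and 1331 is composite.
Base 692: x_0 = 692^665 mod 1331 = 76. x_0 ∉ {1, 1330} and s = 1, so 692 is a Miller–Rabin witness and 1331 is composite.
The smallest witness among the given bases is 3.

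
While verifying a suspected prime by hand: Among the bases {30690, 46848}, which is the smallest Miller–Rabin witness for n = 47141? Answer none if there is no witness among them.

n − 1 = 47140 = 2^2 · 11785, so s = 2 and d = 11785.
Base 30690: x_0 = 30690^11785 mod 47141 = 46388. x_0 is neither 1 nor 47140, so continue squaring. x_1 = 46388^2 mod 47141 = 1317. Reached i = s−1 = 1 without hitting −1: 30690 is a Miller–Rabin witness and 47141 is composite.
Base 46848: x_0 = 46848^11785 mod 47141 = 25530. x_0 is neither 1 nor 47140, so continue squaring. x_1 = 25530^2 mod 47141 = 9434. Reached i = s−1 = 1 without hitting −1: 46848 is a Miller–Rabin witness and 47141 is composite.
The smallest witness among the given bases is 30690.

30690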